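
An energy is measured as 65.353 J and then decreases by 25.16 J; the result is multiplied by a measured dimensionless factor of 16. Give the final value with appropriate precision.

6.4 × 10^2 J

65.353 J − 25.16 J = 40.193 J; the difference is limited to 2 decimal places (4 s.f.).
Carrying full precision, 40.193 × 16 = 643.088 J; 16 has 2 s.f., so the result keeps min(4, 2) = 2 s.f.
Rounded to 2 significant figures: 6.4 × 10^2 J.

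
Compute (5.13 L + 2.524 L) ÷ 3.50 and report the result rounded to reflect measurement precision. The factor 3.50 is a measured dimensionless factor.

2.19 L

5.13 L + 2.524 L = 7.654 L; the sum is limited to 2 decimal places (3 s.f.).
Carrying full precision, 7.654 ÷ 3.50 = 2.18685714286… L; 3.50 has 3 s.f., so the result keeps min(3, 3) = 3 s.f.
Rounded to 3 significant figures: 2.19 L.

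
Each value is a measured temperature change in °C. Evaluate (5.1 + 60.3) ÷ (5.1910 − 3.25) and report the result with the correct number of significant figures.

33.7

5.1 + 60.3 = 65.4, limited to 1 d.p. → 3 s.f.; 5.1910 − 3.25 = 1.9410, limited to 2 d.p. → 3 s.f.
Carrying full precision, 65.4 ÷ 1.9410 = 33.6939721793…; keep min(3, 3) = 3 s.f.
Rounded to 3 significant figures: 33.7.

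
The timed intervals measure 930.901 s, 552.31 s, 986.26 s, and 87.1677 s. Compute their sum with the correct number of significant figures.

2556.64 s

930.901 s + 552.31 s + 986.26 s + 87.1677 s = 2556.6387 s.
Addition/subtraction keeps the fewest decimal places: 930.901 → 3 decimal places, 552.31 → 2 decimal places, 986.26 → 2 decimal places, 87.1677 → 4 decimal places; limit is 2.
Rounded to 2 decimal places: 2556.64 s.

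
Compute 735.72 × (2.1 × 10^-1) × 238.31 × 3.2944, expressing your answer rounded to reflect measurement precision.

1.2 × 10^5

735.72 × (2.1 × 10^-1) × 238.31 × 3.2944 = 121297.109794…
Multiplication/division keeps the fewest significant figures: 735.72 → 5 s.f., 2.1 × 10^-1 → 2 s.f., 238.31 → 5 s.f., 3.2944 → 5 s.f.; limit is 2.
Rounded to 2 significant figures: 1.2 × 10^5.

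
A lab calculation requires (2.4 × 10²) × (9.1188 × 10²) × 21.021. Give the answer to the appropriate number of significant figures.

(2.4 × 10²) × (9.1188 × 10²) × 21.021 = 4600471.0752
Multiplication/division keeps the fewest significant figures: 2.4 × 10² → 2 s.f., 9.1188 × 10² → 5 s.f., 21.021 → 5 s.f.; limit is 2.
Rounded to 2 significant figures: 4.6 × 10⁶.

4.6 × 10⁶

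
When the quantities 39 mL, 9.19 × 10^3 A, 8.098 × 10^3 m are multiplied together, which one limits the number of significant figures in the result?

39 mL

39 mL → 2 s.f.; 9.19 × 10^3 A → 3 s.f.; 8.098 × 10^3 m → 4 s.f.
The fewest is 2 significant figures, from 39 mL.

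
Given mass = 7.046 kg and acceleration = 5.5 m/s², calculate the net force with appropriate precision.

39 N

net force = 7.046 kg × 5.5 m/s² = 38.753 N.
7.046 has 4 significant figures; 5.5 has 2.
Division/multiplication keeps the fewest: 2 significant figures.
Rounded: 39 N.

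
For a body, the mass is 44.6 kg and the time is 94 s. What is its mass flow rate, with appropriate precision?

mass flow rate = 44.6 kg ÷ 94 s = 0.474468085106… kg/s.
44.6 has 3 significant figures; 94 has 2.
Division/multiplication keeps the fewest: 2 significant figures.
Rounded: 0.47 kg/s.

0.47 kg/s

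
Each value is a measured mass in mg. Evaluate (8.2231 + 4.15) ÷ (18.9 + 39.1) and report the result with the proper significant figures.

0.213

8.2231 + 4.15 = 12.3731, limited to 2 d.p. → 4 s.f.; 18.9 + 39.1 = 58.0, limited to 1 d.p. → 3 s.f.
Carrying full precision, 12.3731 ÷ 58.0 = 0.213329310345…; keep min(4, 3) = 3 s.f.
Rounded to 3 significant figures: 0.213.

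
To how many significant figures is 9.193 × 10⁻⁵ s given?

9.193 × 10⁻⁵: in scientific notation every digit of the coefficient is significant.

4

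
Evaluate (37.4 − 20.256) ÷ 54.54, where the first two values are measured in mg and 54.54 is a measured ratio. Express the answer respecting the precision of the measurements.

37.4 mg − 20.256 mg = 17.144 mg; the difference is limited to 1 decimal place (3 s.f.).
Carrying full precision, 17.144 ÷ 54.54 = 0.314338100477… mg; 54.54 has 4 s.f., so the result keeps min(3, 4) = 3 s.f.
Rounded to 3 significant figures: 0.314 mg.

0.314 mg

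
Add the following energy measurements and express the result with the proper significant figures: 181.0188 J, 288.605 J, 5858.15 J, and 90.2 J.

181.0188 J + 288.605 J + 5858.15 J + 90.2 J = 6417.9738 J.
Addition/subtraction keeps the fewest decimal places: 181.0188 → 4 decimal places, 288.605 → 3 decimal places, 5858.15 → 2 decimal places, 90.2 → 1 decimal place; limit is 1.
Rounded to 1 decimal place: 6418.0 J.

6418.0 J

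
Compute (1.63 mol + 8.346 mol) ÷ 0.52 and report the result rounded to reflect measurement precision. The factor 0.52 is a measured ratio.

1.63 mol + 8.346 mol = 9.976 mol; the sum is limited to 2 decimal places (3 s.f.).
Carrying full precision, 9.976 ÷ 0.52 = 19.1846153846… mol; 0.52 has 2 s.f., so the result keeps min(3, 2) = 2 s.f.
Rounded to 2 significant figures: 19 mol.

19 mol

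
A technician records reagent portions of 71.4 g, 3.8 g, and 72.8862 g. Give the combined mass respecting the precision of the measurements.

148.1 g

71.4 g + 3.8 g + 72.8862 g = 148.0862 g.
Addition/subtraction keeps the fewest decimal places: 71.4 → 1 decimal place, 3.8 → 1 decimal place, 72.8862 → 4 decimal places; limit is 1.
Rounded to 1 decimal place: 148.1 g.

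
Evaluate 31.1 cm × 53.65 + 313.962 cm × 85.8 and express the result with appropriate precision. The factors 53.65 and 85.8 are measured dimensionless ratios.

2.86 × 10^4 cm

31.1 × 53.65 = 1668.515 → 1.67 × 10^3 cm (3 s.f., last digit at the 10^1 place).
313.962 × 85.8 = 26937.9396 → 2.69 × 10^4 cm (3 s.f., last digit at the 10^2 place).
Sum: 28606.4546 cm; keep the coarser place, 10^2.
Result: 2.86 × 10^4 cm.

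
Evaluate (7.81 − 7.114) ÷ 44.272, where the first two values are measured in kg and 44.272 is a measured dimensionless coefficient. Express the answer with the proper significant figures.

7.81 kg − 7.114 kg = 0.696 kg; the difference is limited to 2 decimal places (2 s.f.).
Carrying full precision, 0.696 ÷ 44.272 = 0.0157209974702… kg; 44.272 has 5 s.f., so the result keeps min(2, 5) = 2 s.f.
Rounded to 2 significant figures: 0.016 kg.

0.016 kg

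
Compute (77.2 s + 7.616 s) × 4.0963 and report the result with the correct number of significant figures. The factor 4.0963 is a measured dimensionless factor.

77.2 s + 7.616 s = 84.816 s; the sum is limited to 1 decimal place (3 s.f.).
Carrying full precision, 84.816 × 4.0963 = 347.4317808 s; 4.0963 has 5 s.f., so the result keeps min(3, 5) = 3 s.f.
Rounded to 3 significant figures: 347 s.

347 s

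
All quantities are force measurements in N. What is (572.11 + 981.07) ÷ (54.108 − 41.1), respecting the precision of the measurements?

1.19 × 10²

572.11 + 981.07 = 1553.18, limited to 2 d.p. → 6 s.f.; 54.108 − 41.1 = 13.008, limited to 1 d.p. → 3 s.f.
Carrying full precision, 1553.18 ÷ 13.008 = 119.401906519…; keep min(6, 3) = 3 s.f.
Rounded to 3 significant figures: 1.19 × 10².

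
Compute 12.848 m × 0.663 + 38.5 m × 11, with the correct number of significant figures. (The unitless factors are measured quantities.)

4.3 × 10^2 m

12.848 × 0.663 = 8.518224 → 8.52 m (3 s.f., last digit at the 10^-2 place).
38.5 × 11 = 423.5 → 4.2 × 10^2 m (2 s.f., last digit at the 10^1 place).
Sum: 432.018224 m; keep the coarser place, 10^1.
Result: 4.3 × 10^2 m.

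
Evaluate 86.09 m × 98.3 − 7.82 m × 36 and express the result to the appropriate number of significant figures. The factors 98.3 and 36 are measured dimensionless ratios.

8.18 × 10^3 m

86.09 × 98.3 = 8462.647 → 8.46 × 10^3 m (3 s.f., last digit at the 10^1 place).
7.82 × 36 = 281.52 → 2.8 × 10^2 m (2 s.f., last digit at the 10^1 place).
Difference: 8181.127 m; keep the coarser place, 10^1.
Result: 8.18 × 10^3 m.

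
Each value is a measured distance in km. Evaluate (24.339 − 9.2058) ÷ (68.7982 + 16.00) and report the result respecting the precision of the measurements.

1.785 × 10⁻¹

24.339 − 9.2058 = 15.1332, limited to 3 d.p. → 5 s.f.; 68.7982 + 16.00 = 84.7982, limited to 2 d.p. → 4 s.f.
Carrying full precision, 15.1332 ÷ 84.7982 = 0.178461335264…; keep min(5, 4) = 4 s.f.
Rounded to 4 significant figures: 1.785 × 10⁻¹.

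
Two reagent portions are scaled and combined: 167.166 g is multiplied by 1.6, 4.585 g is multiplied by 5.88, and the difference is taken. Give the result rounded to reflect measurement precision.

167.166 × 1.6 = 267.4656 → 2.7 × 10² g (2 s.f., last digit at the 10^1 place).
4.585 × 5.88 = 26.9598 → 27.0 g (3 s.f., last digit at the 10^-1 place).
Difference: 240.5058 g; keep the coarser place, 10^1.
Result: 2.4 × 10² g.

2.4 × 10² g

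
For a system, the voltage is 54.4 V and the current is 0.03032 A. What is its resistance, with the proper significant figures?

1.79 × 10³ Ω

resistance = 54.4 V ÷ 0.03032 A = 1794.19525066… Ω.
54.4 has 3 significant figures; 0.03032 has 4.
Division/multiplication keeps the fewest: 3 significant figures.
Rounded: 1.79 × 10³ Ω.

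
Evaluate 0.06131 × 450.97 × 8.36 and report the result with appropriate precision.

231

0.06131 × 450.97 × 8.36 = 231.145395052
Multiplication/division keeps the fewest significant figures: 0.06131 → 4 s.f., 450.97 → 5 s.f., 8.36 → 3 s.f.; limit is 3.
Rounded to 3 significant figures: 231.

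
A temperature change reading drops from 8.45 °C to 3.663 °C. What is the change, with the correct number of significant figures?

4.79 °C

8.45 °C − 3.663 °C = 4.787 °C.
Addition/subtraction keeps the fewest decimal places: 8.45 → 2 decimal places, 3.663 → 3 decimal places; limit is 2.
Rounded to 2 decimal places: 4.79 °C.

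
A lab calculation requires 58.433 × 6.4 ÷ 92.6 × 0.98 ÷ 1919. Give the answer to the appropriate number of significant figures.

58.433 × 6.4 ÷ 92.6 × 0.98 ÷ 1919 = 0.00206242551185…
Multiplication/division keeps the fewest significant figures: 58.433 → 5 s.f., 6.4 → 2 s.f., 92.6 → 3 s.f., 0.98 → 2 s.f., 1919 → 4 s.f.; limit is 2.
Rounded to 2 significant figures: 0.0021.

0.0021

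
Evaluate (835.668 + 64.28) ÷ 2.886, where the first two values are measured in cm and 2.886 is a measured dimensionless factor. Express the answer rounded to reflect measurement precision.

311.8 cm

835.668 cm + 64.28 cm = 899.948 cm; the sum is limited to 2 decimal places (5 s.f.).
Carrying full precision, 899.948 ÷ 2.886 = 311.832293832… cm; 2.886 has 4 s.f., so the result keeps min(5, 4) = 4 s.f.
Rounded to 4 significant figures: 311.8 cm.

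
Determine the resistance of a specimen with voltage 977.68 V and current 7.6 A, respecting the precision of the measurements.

1.3 × 10^2 Ω

resistance = 977.68 V ÷ 7.6 A = 128.642105263… Ω.
977.68 has 5 significant figures; 7.6 has 2.
Division/multiplication keeps the fewest: 2 significant figures.
Rounded: 1.3 × 10^2 Ω.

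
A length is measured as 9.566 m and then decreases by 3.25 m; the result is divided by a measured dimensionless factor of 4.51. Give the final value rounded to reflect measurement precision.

1.40 m

9.566 m − 3.25 m = 6.316 m; the difference is limited to 2 decimal places (3 s.f.).
Carrying full precision, 6.316 ÷ 4.51 = 1.40044345898… m; 4.51 has 3 s.f., so the result keeps min(3, 3) = 3 s.f.
Rounded to 3 significant figures: 1.40 m.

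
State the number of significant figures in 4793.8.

4793.8: every digit is nonzero and significant.

5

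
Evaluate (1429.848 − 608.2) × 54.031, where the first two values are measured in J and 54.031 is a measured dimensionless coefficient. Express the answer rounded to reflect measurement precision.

4.439 × 10^4 J

1429.848 J − 608.2 J = 821.648 J; the difference is limited to 1 decimal place (4 s.f.).
Carrying full precision, 821.648 × 54.031 = 44394.463088 J; 54.031 has 5 s.f., so the result keeps min(4, 5) = 4 s.f.
Rounded to 4 significant figures: 4.439 × 10^4 J.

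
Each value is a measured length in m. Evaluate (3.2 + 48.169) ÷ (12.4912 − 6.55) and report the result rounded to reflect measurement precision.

8.65

3.2 + 48.169 = 51.369, limited to 1 d.p. → 3 s.f.; 12.4912 − 6.55 = 5.9412, limited to 2 d.p. → 3 s.f.
Carrying full precision, 51.369 ÷ 5.9412 = 8.64623308423…; keep min(3, 3) = 3 s.f.
Rounded to 3 significant figures: 8.65.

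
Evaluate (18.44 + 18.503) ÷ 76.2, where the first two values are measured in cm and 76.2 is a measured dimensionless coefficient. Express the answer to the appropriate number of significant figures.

0.485 cm

18.44 cm + 18.503 cm = 36.943 cm; the sum is limited to 2 decimal places (4 s.f.).
Carrying full precision, 36.943 ÷ 76.2 = 0.484816272966… cm; 76.2 has 3 s.f., so the result keeps min(4, 3) = 3 s.f.
Rounded to 3 significant figures: 0.485 cm.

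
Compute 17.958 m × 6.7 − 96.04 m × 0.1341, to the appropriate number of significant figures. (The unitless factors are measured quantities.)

1.1 × 10^2 m

17.958 × 6.7 = 120.3186 → 1.2 × 10^2 m (2 s.f., last digit at the 10^1 place).
96.04 × 0.1341 = 12.878964 → 12.88 m (4 s.f., last digit at the 10^-2 place).
Difference: 107.439636 m; keep the coarser place, 10^1.
Result: 1.1 × 10^2 m.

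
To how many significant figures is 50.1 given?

3

50.1: zeros between nonzero digits are significant.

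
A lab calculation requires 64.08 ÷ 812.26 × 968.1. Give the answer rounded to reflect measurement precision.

64.08 ÷ 812.26 × 968.1 = 76.3743727378…
Multiplication/division keeps the fewest significant figures: 64.08 → 4 s.f., 812.26 → 5 s.f., 968.1 → 4 s.f.; limit is 4.
Rounded to 4 significant figures: 76.37.

76.37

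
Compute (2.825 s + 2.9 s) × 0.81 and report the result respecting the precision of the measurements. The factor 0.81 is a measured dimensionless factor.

2.825 s + 2.9 s = 5.725 s; the sum is limited to 1 decimal place (2 s.f.).
Carrying full precision, 5.725 × 0.81 = 4.63725 s; 0.81 has 2 s.f., so the result keeps min(2, 2) = 2 s.f.
Rounded to 2 significant figures: 4.6 s.

4.6 s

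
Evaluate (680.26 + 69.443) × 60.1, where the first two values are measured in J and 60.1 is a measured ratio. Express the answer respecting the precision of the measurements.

4.51 × 10⁴ J

680.26 J + 69.443 J = 749.703 J; the sum is limited to 2 decimal places (5 s.f.).
Carrying full precision, 749.703 × 60.1 = 45057.1503 J; 60.1 has 3 s.f., so the result keeps min(5, 3) = 3 s.f.
Rounded to 3 significant figures: 4.51 × 10⁴ J.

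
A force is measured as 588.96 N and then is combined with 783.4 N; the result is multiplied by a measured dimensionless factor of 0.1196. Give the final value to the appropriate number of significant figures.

164.1 N

588.96 N + 783.4 N = 1372.36 N; the sum is limited to 1 decimal place (5 s.f.).
Carrying full precision, 1372.36 × 0.1196 = 164.134256 N; 0.1196 has 4 s.f., so the result keeps min(5, 4) = 4 s.f.
Rounded to 4 significant figures: 164.1 N.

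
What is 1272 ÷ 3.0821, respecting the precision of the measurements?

1272 ÷ 3.0821 = 412.70562279…
Multiplication/division keeps the fewest significant figures: 1272 → 4 s.f., 3.0821 → 5 s.f.; limit is 4.
Rounded to 4 significant figures: 412.7.

412.7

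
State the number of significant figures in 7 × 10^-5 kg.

1

7 × 10^-5: in scientific notation every digit of the coefficient is significant.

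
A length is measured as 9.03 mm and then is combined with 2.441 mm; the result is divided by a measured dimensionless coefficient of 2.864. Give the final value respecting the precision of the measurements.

9.03 mm + 2.441 mm = 11.471 mm; the sum is limited to 2 decimal places (4 s.f.).
Carrying full precision, 11.471 ÷ 2.864 = 4.00523743017… mm; 2.864 has 4 s.f., so the result keeps min(4, 4) = 4 s.f.
Rounded to 4 significant figures: 4.005 mm.

4.005 mm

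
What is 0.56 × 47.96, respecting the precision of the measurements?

0.56 × 47.96 = 26.8576
Multiplication/division keeps the fewest significant figures: 0.56 → 2 s.f., 47.96 → 4 s.f.; limit is 2.
Rounded to 2 significant figures: 27.

27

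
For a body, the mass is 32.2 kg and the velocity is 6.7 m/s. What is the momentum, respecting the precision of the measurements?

momentum = 32.2 kg × 6.7 m/s = 215.74 kg·m/s.
32.2 has 3 significant figures; 6.7 has 2.
Division/multiplication keeps the fewest: 2 significant figures.
Rounded: 2.2 × 10^2 kg·m/s.

2.2 × 10^2 kg·m/s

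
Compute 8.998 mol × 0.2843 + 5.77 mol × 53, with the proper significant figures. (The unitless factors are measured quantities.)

3.1 × 10² mol

8.998 × 0.2843 = 2.5581314 → 2.558 mol (4 s.f., last digit at the 10^-3 place).
5.77 × 53 = 305.81 → 3.1 × 10² mol (2 s.f., last digit at the 10^1 place).
Sum: 308.3681314 mol; keep the coarser place, 10^1.
Result: 3.1 × 10² mol.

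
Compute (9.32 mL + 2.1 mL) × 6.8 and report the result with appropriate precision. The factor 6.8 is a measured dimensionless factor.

9.32 mL + 2.1 mL = 11.42 mL; the sum is limited to 1 decimal place (3 s.f.).
Carrying full precision, 11.42 × 6.8 = 77.656 mL; 6.8 has 2 s.f., so the result keeps min(3, 2) = 2 s.f.
Rounded to 2 significant figures: 78 mL.

78 mL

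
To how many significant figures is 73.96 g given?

4

73.96: every digit is nonzero and significant.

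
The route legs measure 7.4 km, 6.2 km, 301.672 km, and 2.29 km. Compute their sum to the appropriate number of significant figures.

7.4 km + 6.2 km + 301.672 km + 2.29 km = 317.562 km.
Addition/subtraction keeps the fewest decimal places: 7.4 → 1 decimal place, 6.2 → 1 decimal place, 301.672 → 3 decimal places, 2.29 → 2 decimal places; limit is 1.
Rounded to 1 decimal place: 317.6 km.

317.6 km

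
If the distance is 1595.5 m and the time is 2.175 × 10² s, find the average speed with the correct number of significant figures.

average speed = 1595.5 m ÷ 2.175 × 10² s = 7.33563218391… m/s.
1595.5 has 5 significant figures; 2.175 × 10² has 4.
Division/multiplication keeps the fewest: 4 significant figures.
Rounded: 7.336 m/s.

7.336 m/s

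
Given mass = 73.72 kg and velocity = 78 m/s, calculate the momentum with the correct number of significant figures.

5.8 × 10³ kg·m/s

momentum = 73.72 kg × 78 m/s = 5750.16 kg·m/s.
73.72 has 4 significant figures; 78 has 2.
Division/multiplication keeps the fewest: 2 significant figures.
Rounded: 5.8 × 10³ kg·m/s.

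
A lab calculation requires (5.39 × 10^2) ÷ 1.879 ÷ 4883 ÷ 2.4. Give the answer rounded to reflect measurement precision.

(5.39 × 10^2) ÷ 1.879 ÷ 4883 ÷ 2.4 = 0.0244773286532…
Multiplication/division keeps the fewest significant figures: 5.39 × 10^2 → 3 s.f., 1.879 → 4 s.f., 4883 → 4 s.f., 2.4 → 2 s.f.; limit is 2.
Rounded to 2 significant figures: 0.024.

0.024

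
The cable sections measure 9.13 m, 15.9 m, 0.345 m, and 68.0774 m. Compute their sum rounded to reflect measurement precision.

93.5 m

9.13 m + 15.9 m + 0.345 m + 68.0774 m = 93.4524 m.
Addition/subtraction keeps the fewest decimal places: 9.13 → 2 decimal places, 15.9 → 1 decimal place, 0.345 → 3 decimal places, 68.0774 → 4 decimal places; limit is 1.
Rounded to 1 decimal place: 93.5 m.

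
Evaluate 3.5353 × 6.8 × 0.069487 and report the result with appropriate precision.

3.5353 × 6.8 × 0.069487 = 1.67047025948
Multiplication/division keeps the fewest significant figures: 3.5353 → 5 s.f., 6.8 → 2 s.f., 0.069487 → 5 s.f.; limit is 2.
Rounded to 2 significant figures: 1.7.

1.7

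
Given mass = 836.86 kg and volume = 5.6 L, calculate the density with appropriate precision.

density = 836.86 kg ÷ 5.6 L = 149.439285714… kg/L.
836.86 has 5 significant figures; 5.6 has 2.
Division/multiplication keeps the fewest: 2 significant figures.
Rounded: 1.5 × 10^2 kg/L.

1.5 × 10^2 kg/L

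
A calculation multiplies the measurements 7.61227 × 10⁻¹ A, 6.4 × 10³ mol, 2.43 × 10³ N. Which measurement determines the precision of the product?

7.61227 × 10⁻¹ A → 6 s.f.; 6.4 × 10³ mol → 2 s.f.; 2.43 × 10³ N → 3 s.f.
The fewest is 2 significant figures, from 6.4 × 10³ mol.

6.4 × 10³ mol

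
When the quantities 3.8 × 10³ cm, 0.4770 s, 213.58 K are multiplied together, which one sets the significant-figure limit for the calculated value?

3.8 × 10³ cm → 2 s.f.; 0.4770 s → 4 s.f.; 213.58 K → 5 s.f.
The fewest is 2 significant figures, from 3.8 × 10³ cm.

3.8 × 10³ cm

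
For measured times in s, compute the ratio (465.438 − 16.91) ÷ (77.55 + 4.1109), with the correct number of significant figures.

5.493

465.438 − 16.91 = 448.528, limited to 2 d.p. → 5 s.f.; 77.55 + 4.1109 = 81.6609, limited to 2 d.p. → 4 s.f.
Carrying full precision, 448.528 ÷ 81.6609 = 5.49256743435…; keep min(5, 4) = 4 s.f.
Rounded to 4 significant figures: 5.493.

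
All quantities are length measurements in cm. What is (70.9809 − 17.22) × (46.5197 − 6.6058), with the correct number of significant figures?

70.9809 − 17.22 = 53.7609, limited to 2 d.p. → 4 s.f.; 46.5197 − 6.6058 = 39.9139, limited to 4 d.p. → 6 s.f.
Carrying full precision, 53.7609 × 39.9139 = 2145.80718651; keep min(4, 6) = 4 s.f.
Rounded to 4 significant figures: 2146 cm².

2146 cm²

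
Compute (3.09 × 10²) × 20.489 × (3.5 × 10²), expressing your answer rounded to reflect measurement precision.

2.2 × 10⁶

(3.09 × 10²) × 20.489 × (3.5 × 10²) = 2215885.35
Multiplication/division keeps the fewest significant figures: 3.09 × 10² → 3 s.f., 20.489 → 5 s.f., 3.5 × 10² → 2 s.f.; limit is 2.
Rounded to 2 significant figures: 2.2 × 10⁶.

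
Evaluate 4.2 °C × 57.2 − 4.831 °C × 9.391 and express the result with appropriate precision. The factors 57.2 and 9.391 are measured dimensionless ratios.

4.2 × 57.2 = 240.24 → 2.4 × 10^2 °C (2 s.f., last digit at the 10^1 place).
4.831 × 9.391 = 45.367921 → 45.37 °C (4 s.f., last digit at the 10^-2 place).
Difference: 194.872079 °C; keep the coarser place, 10^1.
Result: 1.9 × 10^2 °C.

1.9 × 10^2 °C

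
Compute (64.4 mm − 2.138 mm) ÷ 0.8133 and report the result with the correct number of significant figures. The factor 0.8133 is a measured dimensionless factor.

76.6 mm

64.4 mm − 2.138 mm = 62.262 mm; the difference is limited to 1 decimal place (3 s.f.).
Carrying full precision, 62.262 ÷ 0.8133 = 76.5547768351… mm; 0.8133 has 4 s.f., so the result keeps min(3, 4) = 3 s.f.
Rounded to 3 significant figures: 76.6 mm.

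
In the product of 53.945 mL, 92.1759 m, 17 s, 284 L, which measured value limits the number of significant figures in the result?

17 s

53.945 mL → 5 s.f.; 92.1759 m → 6 s.f.; 17 s → 2 s.f.; 284 L → 3 s.f.
The fewest is 2 significant figures, from 17 s.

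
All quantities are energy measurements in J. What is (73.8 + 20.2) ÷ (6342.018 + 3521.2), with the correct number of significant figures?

73.8 + 20.2 = 94.0, limited to 1 d.p. → 3 s.f.; 6342.018 + 3521.2 = 9863.218, limited to 1 d.p. → 5 s.f.
Carrying full precision, 94.0 ÷ 9863.218 = 0.00953035814478…; keep min(3, 5) = 3 s.f.
Rounded to 3 significant figures: 0.00953.

0.00953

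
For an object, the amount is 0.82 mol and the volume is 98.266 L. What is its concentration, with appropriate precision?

0.0083 mol/L

concentration = 0.82 mol ÷ 98.266 L = 0.00834469704679… mol/L.
0.82 has 2 significant figures; 98.266 has 5.
Division/multiplication keeps the fewest: 2 significant figures.
Rounded: 0.0083 mol/L.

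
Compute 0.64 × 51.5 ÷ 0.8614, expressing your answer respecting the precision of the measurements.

38

0.64 × 51.5 ÷ 0.8614 = 38.2632923148…
Multiplication/division keeps the fewest significant figures: 0.64 → 2 s.f., 51.5 → 3 s.f., 0.8614 → 4 s.f.; limit is 2.
Rounded to 2 significant figures: 38.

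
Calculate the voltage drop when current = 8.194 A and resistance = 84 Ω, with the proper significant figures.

6.9 × 10² V

voltage drop = 8.194 A × 84 Ω = 688.296 V.
8.194 has 4 significant figures; 84 has 2.
Division/multiplication keeps the fewest: 2 significant figures.
Rounded: 6.9 × 10² V.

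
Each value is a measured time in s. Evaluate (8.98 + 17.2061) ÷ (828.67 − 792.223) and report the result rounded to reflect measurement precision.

0.7185

8.98 + 17.2061 = 26.1861, limited to 2 d.p. → 4 s.f.; 828.67 − 792.223 = 36.447, limited to 2 d.p. → 4 s.f.
Carrying full precision, 26.1861 ÷ 36.447 = 0.718470656021…; keep min(4, 4) = 4 s.f.
Rounded to 4 significant figures: 0.7185.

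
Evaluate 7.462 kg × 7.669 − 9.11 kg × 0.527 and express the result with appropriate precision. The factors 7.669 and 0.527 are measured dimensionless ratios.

52.43 kg

7.462 × 7.669 = 57.226078 → 57.23 kg (4 s.f., last digit at the 10^-2 place).
9.11 × 0.527 = 4.80097 → 4.80 kg (3 s.f., last digit at the 10^-2 place).
Difference: 52.425108 kg; keep the coarser place, 10^-2.
Result: 52.43 kg.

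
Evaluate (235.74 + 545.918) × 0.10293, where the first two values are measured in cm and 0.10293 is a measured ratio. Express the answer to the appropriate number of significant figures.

235.74 cm + 545.918 cm = 781.658 cm; the sum is limited to 2 decimal places (5 s.f.).
Carrying full precision, 781.658 × 0.10293 = 80.45605794 cm; 0.10293 has 5 s.f., so the result keeps min(5, 5) = 5 s.f.
Rounded to 5 significant figures: 80.456 cm.

80.456 cm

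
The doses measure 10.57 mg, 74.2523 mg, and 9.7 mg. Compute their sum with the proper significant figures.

94.5 mg

10.57 mg + 74.2523 mg + 9.7 mg = 94.5223 mg.
Addition/subtraction keeps the fewest decimal places: 10.57 → 2 decimal places, 74.2523 → 4 decimal places, 9.7 → 1 decimal place; limit is 1.
Rounded to 1 decimal place: 94.5 mg.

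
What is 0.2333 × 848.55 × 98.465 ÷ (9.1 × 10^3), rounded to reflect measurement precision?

2.1

0.2333 × 848.55 × 98.465 ÷ (9.1 × 10^3) = 2.14206512005…
Multiplication/division keeps the fewest significant figures: 0.2333 → 4 s.f., 848.55 → 5 s.f., 98.465 → 5 s.f., 9.1 × 10^3 → 2 s.f.; limit is 2.
Rounded to 2 significant figures: 2.1.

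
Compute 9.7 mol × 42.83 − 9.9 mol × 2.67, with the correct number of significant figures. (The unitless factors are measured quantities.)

9.7 × 42.83 = 415.451 → 4.2 × 10² mol (2 s.f., last digit at the 10^1 place).
9.9 × 2.67 = 26.433 → 26 mol (2 s.f., last digit at the 10^0 place).
Difference: 389.018 mol; keep the coarser place, 10^1.
Result: 3.9 × 10² mol.

3.9 × 10² mol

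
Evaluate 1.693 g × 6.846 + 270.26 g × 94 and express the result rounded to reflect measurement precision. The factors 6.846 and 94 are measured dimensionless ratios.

1.693 × 6.846 = 11.590278 → 11.59 g (4 s.f., last digit at the 10^-2 place).
270.26 × 94 = 25404.44 → 2.5 × 10⁴ g (2 s.f., last digit at the 10^3 place).
Sum: 25416.030278 g; keep the coarser place, 10^3.
Result: 2.5 × 10⁴ g.

2.5 × 10⁴ g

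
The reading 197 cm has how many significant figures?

3

197: every digit is nonzero and significant.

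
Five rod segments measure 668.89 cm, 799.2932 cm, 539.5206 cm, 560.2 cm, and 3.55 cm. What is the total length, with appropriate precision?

668.89 cm + 799.2932 cm + 539.5206 cm + 560.2 cm + 3.55 cm = 2571.4538 cm.
Addition/subtraction keeps the fewest decimal places: 668.89 → 2 decimal places, 799.2932 → 4 decimal places, 539.5206 → 4 decimal places, 560.2 → 1 decimal place, 3.55 → 2 decimal places; limit is 1.
Rounded to 1 decimal place: 2571.5 cm.

2571.5 cm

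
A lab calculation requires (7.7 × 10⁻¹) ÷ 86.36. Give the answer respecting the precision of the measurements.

0.0089

(7.7 × 10⁻¹) ÷ 86.36 = 0.00891616489115…
Multiplication/division keeps the fewest significant figures: 7.7 × 10⁻¹ → 2 s.f., 86.36 → 4 s.f.; limit is 2.
Rounded to 2 significant figures: 0.0089.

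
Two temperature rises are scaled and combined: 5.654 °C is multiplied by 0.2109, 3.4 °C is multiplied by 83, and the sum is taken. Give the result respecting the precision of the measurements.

5.654 × 0.2109 = 1.1924286 → 1.192 °C (4 s.f., last digit at the 10^-3 place).
3.4 × 83 = 282.2 → 2.8 × 10^2 °C (2 s.f., last digit at the 10^1 place).
Sum: 283.3924286 °C; keep the coarser place, 10^1.
Result: 2.8 × 10^2 °C.

2.8 × 10^2 °C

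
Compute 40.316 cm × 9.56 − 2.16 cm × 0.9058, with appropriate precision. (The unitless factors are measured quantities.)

40.316 × 9.56 = 385.42096 → 385 cm (3 s.f., last digit at the 10^0 place).
2.16 × 0.9058 = 1.956528 → 1.96 cm (3 s.f., last digit at the 10^-2 place).
Difference: 383.464432 cm; keep the coarser place, 10^0.
Result: 3.83 × 10^2 cm.

3.83 × 10^2 cm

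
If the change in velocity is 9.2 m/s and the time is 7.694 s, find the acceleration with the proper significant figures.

acceleration = 9.2 m/s ÷ 7.694 s = 1.19573693787… m/s².
9.2 has 2 significant figures; 7.694 has 4.
Division/multiplication keeps the fewest: 2 significant figures.
Rounded: 1.2 m/s².

1.2 m/s²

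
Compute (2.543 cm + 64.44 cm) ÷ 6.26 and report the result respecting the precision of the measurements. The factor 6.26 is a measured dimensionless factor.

2.543 cm + 64.44 cm = 66.983 cm; the sum is limited to 2 decimal places (4 s.f.).
Carrying full precision, 66.983 ÷ 6.26 = 10.7001597444… cm; 6.26 has 3 s.f., so the result keeps min(4, 3) = 3 s.f.
Rounded to 3 significant figures: 10.7 cm.

10.7 cm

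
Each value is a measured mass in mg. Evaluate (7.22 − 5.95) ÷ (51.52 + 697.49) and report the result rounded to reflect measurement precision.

0.00170

7.22 − 5.95 = 1.27, limited to 2 d.p. → 3 s.f.; 51.52 + 697.49 = 749.01, limited to 2 d.p. → 5 s.f.
Carrying full precision, 1.27 ÷ 749.01 = 0.0016955714877…; keep min(3, 5) = 3 s.f.
Rounded to 3 significant figures: 0.00170.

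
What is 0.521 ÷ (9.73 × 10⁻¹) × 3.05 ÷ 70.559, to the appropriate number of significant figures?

0.0231

0.521 ÷ (9.73 × 10⁻¹) × 3.05 ÷ 70.559 = 0.023145805817…
Multiplication/division keeps the fewest significant figures: 0.521 → 3 s.f., 9.73 × 10⁻¹ → 3 s.f., 3.05 → 3 s.f., 70.559 → 5 s.f.; limit is 3.
Rounded to 3 significant figures: 0.0231.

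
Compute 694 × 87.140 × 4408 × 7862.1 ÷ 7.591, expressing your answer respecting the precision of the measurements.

694 × 87.140 × 4408 × 7862.1 ÷ 7.591 = 2.76094772489 × 10^11…
Multiplication/division keeps the fewest significant figures: 694 → 3 s.f., 87.140 → 5 s.f., 4408 → 4 s.f., 7862.1 → 5 s.f., 7.591 → 4 s.f.; limit is 3.
Rounded to 3 significant figures: 2.76 × 10¹¹.

2.76 × 10¹¹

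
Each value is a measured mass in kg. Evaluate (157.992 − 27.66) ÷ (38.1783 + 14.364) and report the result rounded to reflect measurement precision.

157.992 − 27.66 = 130.332, limited to 2 d.p. → 5 s.f.; 38.1783 + 14.364 = 52.5423, limited to 3 d.p. → 5 s.f.
Carrying full precision, 130.332 ÷ 52.5423 = 2.48051569878…; keep min(5, 5) = 5 s.f.
Rounded to 5 significant figures: 2.4805.

2.4805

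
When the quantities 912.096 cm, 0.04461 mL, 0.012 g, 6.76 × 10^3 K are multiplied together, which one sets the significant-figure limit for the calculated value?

0.012 g

912.096 cm → 6 s.f.; 0.04461 mL → 4 s.f.; 0.012 g → 2 s.f.; 6.76 × 10^3 K → 3 s.f.
The fewest is 2 significant figures, from 0.012 g.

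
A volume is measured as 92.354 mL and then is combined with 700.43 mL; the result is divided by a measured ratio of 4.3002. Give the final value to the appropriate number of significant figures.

1.8436 × 10^2 mL

92.354 mL + 700.43 mL = 792.784 mL; the sum is limited to 2 decimal places (5 s.f.).
Carrying full precision, 792.784 ÷ 4.3002 = 184.359797219… mL; 4.3002 has 5 s.f., so the result keeps min(5, 5) = 5 s.f.
Rounded to 5 significant figures: 1.8436 × 10^2 mL.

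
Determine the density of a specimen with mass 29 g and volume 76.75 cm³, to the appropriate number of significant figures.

density = 29 g ÷ 76.75 cm³ = 0.377850162866… g/cm³.
29 has 2 significant figures; 76.75 has 4.
Division/multiplication keeps the fewest: 2 significant figures.
Rounded: 0.38 g/cm³.

0.38 g/cm³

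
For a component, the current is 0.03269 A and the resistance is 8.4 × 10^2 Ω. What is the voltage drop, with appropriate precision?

27 V

voltage drop = 0.03269 A × 8.4 × 10^2 Ω = 27.4596 V.
0.03269 has 4 significant figures; 8.4 × 10^2 has 2.
Division/multiplication keeps the fewest: 2 significant figures.
Rounded: 27 V.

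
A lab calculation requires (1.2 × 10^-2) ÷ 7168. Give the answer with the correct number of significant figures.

(1.2 × 10^-2) ÷ 7168 = 0.00000167410714286…
Multiplication/division keeps the fewest significant figures: 1.2 × 10^-2 → 2 s.f., 7168 → 4 s.f.; limit is 2.
Rounded to 2 significant figures: 1.7 × 10^-6.

1.7 × 10^-6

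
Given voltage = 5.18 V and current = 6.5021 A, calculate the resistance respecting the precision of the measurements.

resistance = 5.18 V ÷ 6.5021 A = 0.796665692622… Ω.
5.18 has 3 significant figures; 6.5021 has 5.
Division/multiplication keeps the fewest: 3 significant figures.
Rounded: 0.797 Ω.

0.797 Ω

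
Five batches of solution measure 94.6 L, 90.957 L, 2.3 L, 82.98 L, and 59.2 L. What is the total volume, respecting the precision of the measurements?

94.6 L + 90.957 L + 2.3 L + 82.98 L + 59.2 L = 330.037 L.
Addition/subtraction keeps the fewest decimal places: 94.6 → 1 decimal place, 90.957 → 3 decimal places, 2.3 → 1 decimal place, 82.98 → 2 decimal places, 59.2 → 1 decimal place; limit is 1.
Rounded to 1 decimal place: 330.0 L.

330.0 L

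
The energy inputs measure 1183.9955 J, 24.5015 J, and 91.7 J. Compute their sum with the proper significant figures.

1183.9955 J + 24.5015 J + 91.7 J = 1300.1970 J.
Addition/subtraction keeps the fewest decimal places: 1183.9955 → 4 decimal places, 24.5015 → 4 decimal places, 91.7 → 1 decimal place; limit is 1.
Rounded to 1 decimal place: 1.3002 × 10³ J.

1.3002 × 10³ J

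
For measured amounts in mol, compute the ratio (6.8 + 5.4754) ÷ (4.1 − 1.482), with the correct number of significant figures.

6.8 + 5.4754 = 12.2754, limited to 1 d.p. → 3 s.f.; 4.1 − 1.482 = 2.618, limited to 1 d.p. → 2 s.f.
Carrying full precision, 12.2754 ÷ 2.618 = 4.68884644767…; keep min(3, 2) = 2 s.f.
Rounded to 2 significant figures: 4.7.

4.7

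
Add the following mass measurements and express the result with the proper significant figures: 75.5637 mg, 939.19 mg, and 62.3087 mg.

1.07706 × 10^3 mg

75.5637 mg + 939.19 mg + 62.3087 mg = 1077.0624 mg.
Addition/subtraction keeps the fewest decimal places: 75.5637 → 4 decimal places, 939.19 → 2 decimal places, 62.3087 → 4 decimal places; limit is 2.
Rounded to 2 decimal places: 1.07706 × 10^3 mg.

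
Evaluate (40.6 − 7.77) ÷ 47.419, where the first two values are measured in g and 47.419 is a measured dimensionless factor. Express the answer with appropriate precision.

40.6 g − 7.77 g = 32.83 g; the difference is limited to 1 decimal place (3 s.f.).
Carrying full precision, 32.83 ÷ 47.419 = 0.692338514098… g; 47.419 has 5 s.f., so the result keeps min(3, 5) = 3 s.f.
Rounded to 3 significant figures: 0.692 g.

0.692 g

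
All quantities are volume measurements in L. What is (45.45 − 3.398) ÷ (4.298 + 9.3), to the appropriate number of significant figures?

45.45 − 3.398 = 42.052, limited to 2 d.p. → 4 s.f.; 4.298 + 9.3 = 13.598, limited to 1 d.p. → 3 s.f.
Carrying full precision, 42.052 ÷ 13.598 = 3.09251360494…; keep min(4, 3) = 3 s.f.
Rounded to 3 significant figures: 3.09.

3.09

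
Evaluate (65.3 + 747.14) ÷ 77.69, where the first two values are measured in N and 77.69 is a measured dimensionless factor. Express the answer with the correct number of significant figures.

65.3 N + 747.14 N = 812.44 N; the sum is limited to 1 decimal place (4 s.f.).
Carrying full precision, 812.44 ÷ 77.69 = 10.4574591324… N; 77.69 has 4 s.f., so the result keeps min(4, 4) = 4 s.f.
Rounded to 4 significant figures: 10.46 N.

10.46 N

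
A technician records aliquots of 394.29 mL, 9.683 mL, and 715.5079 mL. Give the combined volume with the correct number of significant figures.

394.29 mL + 9.683 mL + 715.5079 mL = 1119.4809 mL.
Addition/subtraction keeps the fewest decimal places: 394.29 → 2 decimal places, 9.683 → 3 decimal places, 715.5079 → 4 decimal places; limit is 2.
Rounded to 2 decimal places: 1119.48 mL.

1119.48 mL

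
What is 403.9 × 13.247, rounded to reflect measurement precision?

5350.

403.9 × 13.247 = 5350.4633
Multiplication/division keeps the fewest significant figures: 403.9 → 4 s.f., 13.247 → 5 s.f.; limit is 4.
Rounded to 4 significant figures: 5350.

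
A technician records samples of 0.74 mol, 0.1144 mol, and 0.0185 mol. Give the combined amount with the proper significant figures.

0.74 mol + 0.1144 mol + 0.0185 mol = 0.8729 mol.
Addition/subtraction keeps the fewest decimal places: 0.74 → 2 decimal places, 0.1144 → 4 decimal places, 0.0185 → 4 decimal places; limit is 2.
Rounded to 2 decimal places: 0.87 mol.

0.87 mol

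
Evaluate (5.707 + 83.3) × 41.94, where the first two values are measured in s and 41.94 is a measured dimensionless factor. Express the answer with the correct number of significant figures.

5.707 s + 83.3 s = 89.007 s; the sum is limited to 1 decimal place (3 s.f.).
Carrying full precision, 89.007 × 41.94 = 3732.95358 s; 41.94 has 4 s.f., so the result keeps min(3, 4) = 3 s.f.
Rounded to 3 significant figures: 3.73 × 10³ s.

3.73 × 10³ s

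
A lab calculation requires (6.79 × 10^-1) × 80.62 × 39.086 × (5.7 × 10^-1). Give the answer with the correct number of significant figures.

1.2 × 10^3

(6.79 × 10^-1) × 80.62 × 39.086 × (5.7 × 10^-1) = 1219.57538824…
Multiplication/division keeps the fewest significant figures: 6.79 × 10^-1 → 3 s.f., 80.62 → 4 s.f., 39.086 → 5 s.f., 5.7 × 10^-1 → 2 s.f.; limit is 2.
Rounded to 2 significant figures: 1.2 × 10^3.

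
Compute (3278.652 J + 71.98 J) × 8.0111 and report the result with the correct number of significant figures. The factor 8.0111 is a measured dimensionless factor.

26842 J

3278.652 J + 71.98 J = 3350.632 J; the sum is limited to 2 decimal places (6 s.f.).
Carrying full precision, 3350.632 × 8.0111 = 26842.2480152 J; 8.0111 has 5 s.f., so the result keeps min(6, 5) = 5 s.f.
Rounded to 5 significant figures: 26842 J.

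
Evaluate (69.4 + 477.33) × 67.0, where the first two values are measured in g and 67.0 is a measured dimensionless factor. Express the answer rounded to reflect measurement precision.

69.4 g + 477.33 g = 546.73 g; the sum is limited to 1 decimal place (4 s.f.).
Carrying full precision, 546.73 × 67.0 = 36630.91 g; 67.0 has 3 s.f., so the result keeps min(4, 3) = 3 s.f.
Rounded to 3 significant figures: 3.66 × 10⁴ g.

3.66 × 10⁴ g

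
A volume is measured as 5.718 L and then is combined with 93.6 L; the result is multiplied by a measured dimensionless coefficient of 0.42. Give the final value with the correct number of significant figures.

42 L

5.718 L + 93.6 L = 99.318 L; the sum is limited to 1 decimal place (3 s.f.).
Carrying full precision, 99.318 × 0.42 = 41.71356 L; 0.42 has 2 s.f., so the result keeps min(3, 2) = 2 s.f.
Rounded to 2 significant figures: 42 L.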